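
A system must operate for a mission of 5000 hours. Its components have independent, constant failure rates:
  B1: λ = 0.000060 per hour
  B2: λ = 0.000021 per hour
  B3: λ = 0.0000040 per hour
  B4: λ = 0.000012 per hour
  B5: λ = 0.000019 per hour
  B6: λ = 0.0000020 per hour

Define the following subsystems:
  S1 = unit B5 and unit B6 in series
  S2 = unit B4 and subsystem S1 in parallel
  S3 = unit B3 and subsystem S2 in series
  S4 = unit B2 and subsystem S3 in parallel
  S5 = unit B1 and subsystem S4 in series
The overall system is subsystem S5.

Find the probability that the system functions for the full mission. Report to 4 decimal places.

0.7389

R(B1) = exp(−0.000060 × 5000) = 0.740818
R(B2) = exp(−0.000021 × 5000) = 0.900325
R(B3) = exp(−0.0000040 × 5000) = 0.980199
R(B4) = exp(−0.000012 × 5000) = 0.941765
R(B5) = exp(−0.000019 × 5000) = 0.909373
R(B6) = exp(−0.0000020 × 5000) = 0.990050
Series (B5 and B6): 0.909373 × 0.990050 = 0.900325
Parallel (B4 and [0.900325]): 1 − (1 − 0.941765)(1 − 0.900325) = 0.994195
Series (B3 and [0.994195]): 0.980199 × 0.994195 = 0.974509
Parallel (B2 and [0.974509]): 1 − (1 − 0.900325)(1 − 0.974509) = 0.997459
Series (B1 and [0.997459]): 0.740818 × 0.997459 = 0.7389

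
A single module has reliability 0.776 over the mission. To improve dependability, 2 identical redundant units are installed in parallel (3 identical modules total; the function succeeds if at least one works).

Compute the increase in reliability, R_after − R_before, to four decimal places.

0.2128

R_before = 0.776
R_after = 1 − (1 − 0.776)^3 = 0.9888
ΔR = 0.9888 − 0.776 = 0.2128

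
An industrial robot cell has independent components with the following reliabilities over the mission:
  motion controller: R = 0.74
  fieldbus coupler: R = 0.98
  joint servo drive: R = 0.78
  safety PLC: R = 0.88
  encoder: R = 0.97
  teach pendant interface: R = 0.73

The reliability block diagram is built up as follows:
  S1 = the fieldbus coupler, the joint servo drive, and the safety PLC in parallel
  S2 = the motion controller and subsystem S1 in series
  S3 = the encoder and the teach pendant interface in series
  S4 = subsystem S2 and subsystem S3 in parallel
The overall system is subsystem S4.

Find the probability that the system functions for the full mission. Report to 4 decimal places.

0.9240

Parallel (fieldbus coupler, joint servo drive, and safety PLC): 1 − (1 − 0.980000)(1 − 0.780000)(1 − 0.880000) = 0.999472
Series (motion controller and [0.999472]): 0.740000 × 0.999472 = 0.739609
Series (encoder and teach pendant interface): 0.970000 × 0.730000 = 0.708100
Parallel ([0.739609] and [0.708100]): 1 − (1 − 0.739609)(1 − 0.708100) = 0.9240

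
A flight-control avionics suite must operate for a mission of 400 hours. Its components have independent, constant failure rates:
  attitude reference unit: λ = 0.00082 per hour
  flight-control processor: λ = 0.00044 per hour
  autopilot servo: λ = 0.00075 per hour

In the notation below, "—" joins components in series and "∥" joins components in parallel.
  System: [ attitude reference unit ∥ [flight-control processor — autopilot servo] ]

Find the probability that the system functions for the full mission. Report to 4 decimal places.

R(attitude reference unit) = exp(−0.00082 × 400) = 0.720363
R(flight-control processor) = exp(−0.00044 × 400) = 0.838618
R(autopilot servo) = exp(−0.00075 × 400) = 0.740818
Series (flight-control processor and autopilot servo): 0.838618 × 0.740818 = 0.621263
Parallel (attitude reference unit and [0.621263]): 1 − (1 − 0.720363)(1 − 0.621263) = 0.8941

0.8941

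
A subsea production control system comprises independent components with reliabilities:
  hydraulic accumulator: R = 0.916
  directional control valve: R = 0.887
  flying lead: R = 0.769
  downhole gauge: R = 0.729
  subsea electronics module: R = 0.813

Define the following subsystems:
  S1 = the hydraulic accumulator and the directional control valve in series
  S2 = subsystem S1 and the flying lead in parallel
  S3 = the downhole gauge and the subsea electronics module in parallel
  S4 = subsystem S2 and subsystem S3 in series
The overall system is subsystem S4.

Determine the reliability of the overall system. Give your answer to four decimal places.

0.9082

Series (hydraulic accumulator and directional control valve): 0.916000 × 0.887000 = 0.812492
Parallel ([0.812492] and flying lead): 1 − (1 − 0.812492)(1 − 0.769000) = 0.956686
Parallel (downhole gauge and subsea electronics module): 1 − (1 − 0.729000)(1 − 0.813000) = 0.949323
Series ([0.956686] and [0.949323]): 0.956686 × 0.949323 = 0.9082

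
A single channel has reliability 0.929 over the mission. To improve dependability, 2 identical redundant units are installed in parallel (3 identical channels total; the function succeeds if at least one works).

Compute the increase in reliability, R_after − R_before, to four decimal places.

R_before = 0.929
R_after = 1 − (1 − 0.929)^3 = 0.9996
ΔR = 0.9996 − 0.929 = 0.0706

0.0706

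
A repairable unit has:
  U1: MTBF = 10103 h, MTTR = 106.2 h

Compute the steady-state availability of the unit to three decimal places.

A(U1) = MTBF/(MTBF+MTTR) = 10103/(10103+106.2) = 0.990

0.990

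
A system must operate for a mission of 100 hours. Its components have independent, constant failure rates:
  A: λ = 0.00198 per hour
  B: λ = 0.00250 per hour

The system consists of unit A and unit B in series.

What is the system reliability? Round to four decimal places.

R(A) = exp(−0.00198 × 100) = 0.820370
R(B) = exp(−0.00250 × 100) = 0.778801
Series (A and B): 0.820370 × 0.778801 = 0.6389

0.6389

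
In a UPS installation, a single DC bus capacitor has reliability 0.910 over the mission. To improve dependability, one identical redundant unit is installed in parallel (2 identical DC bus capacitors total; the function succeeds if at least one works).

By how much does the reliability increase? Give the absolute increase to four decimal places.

0.0819

R_before = 0.910
R_after = 1 − (1 − 0.910)^2 = 0.9919
ΔR = 0.9919 − 0.910 = 0.0819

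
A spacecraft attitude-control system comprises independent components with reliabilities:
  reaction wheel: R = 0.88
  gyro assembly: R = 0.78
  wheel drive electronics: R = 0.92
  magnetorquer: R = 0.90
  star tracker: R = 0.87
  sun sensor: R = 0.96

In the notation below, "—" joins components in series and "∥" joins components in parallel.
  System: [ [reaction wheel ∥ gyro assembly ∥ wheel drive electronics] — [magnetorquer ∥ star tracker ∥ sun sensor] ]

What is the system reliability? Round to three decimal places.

Parallel (reaction wheel, gyro assembly, and wheel drive electronics): 1 − (1 − 0.88000)(1 − 0.78000)(1 − 0.92000) = 0.99789
Parallel (magnetorquer, star tracker, and sun sensor): 1 − (1 − 0.90000)(1 − 0.87000)(1 − 0.96000) = 0.99948
Series ([0.99789] and [0.99948]): 0.99789 × 0.99948 = 0.997

0.997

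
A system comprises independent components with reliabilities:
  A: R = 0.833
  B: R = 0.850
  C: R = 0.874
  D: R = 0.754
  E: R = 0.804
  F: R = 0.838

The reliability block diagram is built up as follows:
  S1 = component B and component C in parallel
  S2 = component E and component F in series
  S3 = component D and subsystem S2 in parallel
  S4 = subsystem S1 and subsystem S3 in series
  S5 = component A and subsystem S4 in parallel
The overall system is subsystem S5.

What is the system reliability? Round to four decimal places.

0.9837

Parallel (B and C): 1 − (1 − 0.850000)(1 − 0.874000) = 0.981100
Series (E and F): 0.804000 × 0.838000 = 0.673752
Parallel (D and [0.673752]): 1 − (1 − 0.754000)(1 − 0.673752) = 0.919743
Series ([0.981100] and [0.919743]): 0.981100 × 0.919743 = 0.902360
Parallel (A and [0.902360]): 1 − (1 − 0.833000)(1 − 0.902360) = 0.9837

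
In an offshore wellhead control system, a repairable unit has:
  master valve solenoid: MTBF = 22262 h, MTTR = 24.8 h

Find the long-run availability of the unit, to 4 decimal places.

A(master valve solenoid) = MTBF/(MTBF+MTTR) = 22262/(22262+24.8) = 0.9989

0.9989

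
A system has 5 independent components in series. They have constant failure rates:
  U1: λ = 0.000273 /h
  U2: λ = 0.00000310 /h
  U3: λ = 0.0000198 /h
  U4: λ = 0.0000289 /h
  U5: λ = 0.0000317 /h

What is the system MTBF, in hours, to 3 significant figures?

Series of exponential components: λ_sys = Σ λ_i
λ_sys = 0.000273 + 0.00000310 + 0.0000198 + 0.0000289 + 0.0000317 = 3.5650e-04 /h
MTBF = 1 / λ_sys = 2810 h

2810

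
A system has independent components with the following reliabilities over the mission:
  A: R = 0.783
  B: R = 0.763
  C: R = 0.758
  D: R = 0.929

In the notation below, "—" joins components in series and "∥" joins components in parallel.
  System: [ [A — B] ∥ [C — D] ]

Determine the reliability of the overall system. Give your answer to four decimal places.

Series (A and B): 0.783000 × 0.763000 = 0.597429
Series (C and D): 0.758000 × 0.929000 = 0.704182
Parallel ([0.597429] and [0.704182]): 1 − (1 − 0.597429)(1 − 0.704182) = 0.8809

0.8809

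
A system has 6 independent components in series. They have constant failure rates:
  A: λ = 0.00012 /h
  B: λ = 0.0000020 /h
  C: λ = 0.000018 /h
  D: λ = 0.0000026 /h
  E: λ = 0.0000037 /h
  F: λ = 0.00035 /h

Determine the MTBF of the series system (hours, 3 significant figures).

2010

Series of exponential components: λ_sys = Σ λ_i
λ_sys = 0.00012 + 0.0000020 + 0.000018 + 0.0000026 + 0.0000037 + 0.00035 = 4.9630e-04 /h
MTBF = 1 / λ_sys = 2010 h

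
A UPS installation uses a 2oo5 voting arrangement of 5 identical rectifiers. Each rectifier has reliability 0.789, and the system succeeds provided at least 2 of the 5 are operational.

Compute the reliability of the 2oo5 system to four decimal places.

0.9918

R = Σ_{i=2}^{5} C(5,i) p^i (1−p)^{5−i} with p = 0.789
C(5,2)·0.789^2·0.211^3 = 0.058479
C(5,3)·0.789^3·0.211^2 = 0.218673
C(5,4)·0.789^4·0.211^1 = 0.408847
C(5,5)·0.789^5·0.211^0 = 0.305763
Sum = 0.9918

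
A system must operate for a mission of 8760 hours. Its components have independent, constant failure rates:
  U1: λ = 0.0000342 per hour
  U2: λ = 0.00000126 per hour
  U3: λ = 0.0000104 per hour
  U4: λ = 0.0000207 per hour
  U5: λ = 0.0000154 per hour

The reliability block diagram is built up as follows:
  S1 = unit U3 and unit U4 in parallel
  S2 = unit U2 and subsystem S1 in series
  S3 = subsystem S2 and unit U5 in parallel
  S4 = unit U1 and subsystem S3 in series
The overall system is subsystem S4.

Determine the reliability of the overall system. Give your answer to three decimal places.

R(U1) = exp(−0.0000342 × 8760) = 0.74112
R(U2) = exp(−0.00000126 × 8760) = 0.98902
R(U3) = exp(−0.0000104 × 8760) = 0.91292
R(U4) = exp(−0.0000207 × 8760) = 0.83416
R(U5) = exp(−0.0000154 × 8760) = 0.87380
Parallel (U3 and U4): 1 − (1 − 0.91292)(1 − 0.83416) = 0.98556
Series (U2 and [0.98556]): 0.98902 × 0.98556 = 0.97474
Parallel ([0.97474] and U5): 1 − (1 − 0.97474)(1 − 0.87380) = 0.99681
Series (U1 and [0.99681]): 0.74112 × 0.99681 = 0.739

0.739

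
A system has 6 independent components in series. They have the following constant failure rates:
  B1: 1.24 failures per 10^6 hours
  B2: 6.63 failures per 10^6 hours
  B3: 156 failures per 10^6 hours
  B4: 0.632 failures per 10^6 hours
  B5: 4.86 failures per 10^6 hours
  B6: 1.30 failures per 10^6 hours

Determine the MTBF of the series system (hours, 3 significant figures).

5860

Series of exponential components: λ_sys = Σ λ_i
λ_sys = 0.00000124 + 0.00000663 + 0.000156 + 0.000000632 + 0.00000486 + 0.00000130 = 1.7066e-04 /h
MTBF = 1 / λ_sys = 5860 h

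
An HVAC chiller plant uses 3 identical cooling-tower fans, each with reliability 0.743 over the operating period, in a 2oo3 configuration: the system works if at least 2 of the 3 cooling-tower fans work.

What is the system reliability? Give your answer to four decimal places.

0.8358

R = Σ_{i=2}^{3} C(3,i) p^i (1−p)^{3−i} with p = 0.743
C(3,2)·0.743^2·0.257^1 = 0.425630
C(3,3)·0.743^3·0.257^0 = 0.410172
Sum = 0.8358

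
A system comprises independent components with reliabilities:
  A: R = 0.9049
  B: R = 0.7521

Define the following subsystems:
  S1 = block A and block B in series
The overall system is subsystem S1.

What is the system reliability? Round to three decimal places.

Series (A and B): 0.90490 × 0.75210 = 0.681

0.681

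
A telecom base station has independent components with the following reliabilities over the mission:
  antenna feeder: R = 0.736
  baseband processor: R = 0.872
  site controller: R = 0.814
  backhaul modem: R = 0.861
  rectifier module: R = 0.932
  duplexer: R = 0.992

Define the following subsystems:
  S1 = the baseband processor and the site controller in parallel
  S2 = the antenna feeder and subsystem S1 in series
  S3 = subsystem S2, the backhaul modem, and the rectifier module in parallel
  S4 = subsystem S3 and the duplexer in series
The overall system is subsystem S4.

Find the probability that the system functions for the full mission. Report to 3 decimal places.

Parallel (baseband processor and site controller): 1 − (1 − 0.87200)(1 − 0.81400) = 0.97619
Series (antenna feeder and [0.97619]): 0.73600 × 0.97619 = 0.71848
Parallel ([0.71848], backhaul modem, and rectifier module): 1 − (1 − 0.71848)(1 − 0.86100)(1 − 0.93200) = 0.99734
Series ([0.99734] and duplexer): 0.99734 × 0.99200 = 0.989

0.989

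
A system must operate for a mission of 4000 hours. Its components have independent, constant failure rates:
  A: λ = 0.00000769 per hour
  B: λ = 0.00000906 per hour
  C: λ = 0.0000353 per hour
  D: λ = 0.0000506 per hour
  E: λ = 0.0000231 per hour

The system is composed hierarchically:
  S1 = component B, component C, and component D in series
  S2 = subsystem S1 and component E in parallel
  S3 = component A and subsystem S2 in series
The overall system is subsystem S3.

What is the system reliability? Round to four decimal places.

0.9427

R(A) = exp(−0.00000769 × 4000) = 0.969708
R(B) = exp(−0.00000906 × 4000) = 0.964409
R(C) = exp(−0.0000353 × 4000) = 0.868316
R(D) = exp(−0.0000506 × 4000) = 0.816768
R(E) = exp(−0.0000231 × 4000) = 0.911740
Series (B, C, and D): 0.964409 × 0.868316 × 0.816768 = 0.683971
Parallel ([0.683971] and E): 1 − (1 − 0.683971)(1 − 0.911740) = 0.972107
Series (A and [0.972107]): 0.969708 × 0.972107 = 0.9427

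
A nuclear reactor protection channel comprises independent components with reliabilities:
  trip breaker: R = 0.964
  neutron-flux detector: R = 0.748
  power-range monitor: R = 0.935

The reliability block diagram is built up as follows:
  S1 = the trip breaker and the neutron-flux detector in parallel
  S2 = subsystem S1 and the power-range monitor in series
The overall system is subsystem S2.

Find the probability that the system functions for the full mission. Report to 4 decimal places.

0.9265

Parallel (trip breaker and neutron-flux detector): 1 − (1 − 0.964000)(1 − 0.748000) = 0.990928
Series ([0.990928] and power-range monitor): 0.990928 × 0.935000 = 0.9265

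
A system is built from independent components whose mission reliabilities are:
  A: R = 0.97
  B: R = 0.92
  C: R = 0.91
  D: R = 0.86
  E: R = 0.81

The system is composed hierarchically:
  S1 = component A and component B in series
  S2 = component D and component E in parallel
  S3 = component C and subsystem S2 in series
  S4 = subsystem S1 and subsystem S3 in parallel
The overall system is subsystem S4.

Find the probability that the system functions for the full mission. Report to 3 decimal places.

Series (A and B): 0.97000 × 0.92000 = 0.89240
Parallel (D and E): 1 − (1 − 0.86000)(1 − 0.81000) = 0.97340
Series (C and [0.97340]): 0.91000 × 0.97340 = 0.88579
Parallel ([0.89240] and [0.88579]): 1 − (1 − 0.89240)(1 − 0.88579) = 0.988

0.988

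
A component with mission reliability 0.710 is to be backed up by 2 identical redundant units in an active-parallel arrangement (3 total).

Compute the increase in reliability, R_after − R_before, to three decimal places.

0.266

R_before = 0.710
R_after = 1 − (1 − 0.710)^3 = 0.976
ΔR = 0.976 − 0.710 = 0.266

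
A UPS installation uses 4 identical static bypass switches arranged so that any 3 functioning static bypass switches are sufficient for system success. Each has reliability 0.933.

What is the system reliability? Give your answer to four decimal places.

R = Σ_{i=3}^{4} C(4,i) p^i (1−p)^{4−i} with p = 0.933
C(4,3)·0.933^3·0.067^1 = 0.217661
C(4,4)·0.933^4·0.067^0 = 0.757751
Sum = 0.9754

0.9754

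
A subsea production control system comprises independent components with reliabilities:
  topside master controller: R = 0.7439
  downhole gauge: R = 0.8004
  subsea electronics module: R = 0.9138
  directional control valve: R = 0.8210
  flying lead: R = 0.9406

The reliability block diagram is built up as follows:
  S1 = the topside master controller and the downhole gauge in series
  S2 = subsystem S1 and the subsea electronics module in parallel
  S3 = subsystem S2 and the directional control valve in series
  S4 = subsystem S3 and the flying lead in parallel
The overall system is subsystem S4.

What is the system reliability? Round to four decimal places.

Series (topside master controller and downhole gauge): 0.743900 × 0.800400 = 0.595418
Parallel ([0.595418] and subsea electronics module): 1 − (1 − 0.595418)(1 − 0.913800) = 0.965125
Series ([0.965125] and directional control valve): 0.965125 × 0.821000 = 0.792368
Parallel ([0.792368] and flying lead): 1 − (1 − 0.792368)(1 − 0.940600) = 0.9877

0.9877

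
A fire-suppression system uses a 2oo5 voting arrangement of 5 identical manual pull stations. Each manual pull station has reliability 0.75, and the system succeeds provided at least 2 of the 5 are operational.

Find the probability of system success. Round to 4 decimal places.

0.9844

R = Σ_{i=2}^{5} C(5,i) p^i (1−p)^{5−i} with p = 0.75
C(5,2)·0.75^2·0.25^3 = 0.087891
C(5,3)·0.75^3·0.25^2 = 0.263672
C(5,4)·0.75^4·0.25^1 = 0.395508
C(5,5)·0.75^5·0.25^0 = 0.237305
Sum = 0.9844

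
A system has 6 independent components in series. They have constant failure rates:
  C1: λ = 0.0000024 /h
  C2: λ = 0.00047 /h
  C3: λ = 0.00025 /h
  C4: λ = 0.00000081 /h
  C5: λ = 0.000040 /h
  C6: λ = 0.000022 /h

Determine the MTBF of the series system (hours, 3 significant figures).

1270

Series of exponential components: λ_sys = Σ λ_i
λ_sys = 0.0000024 + 0.00047 + 0.00025 + 0.00000081 + 0.000040 + 0.000022 = 7.8521e-04 /h
MTBF = 1 / λ_sys = 1270 h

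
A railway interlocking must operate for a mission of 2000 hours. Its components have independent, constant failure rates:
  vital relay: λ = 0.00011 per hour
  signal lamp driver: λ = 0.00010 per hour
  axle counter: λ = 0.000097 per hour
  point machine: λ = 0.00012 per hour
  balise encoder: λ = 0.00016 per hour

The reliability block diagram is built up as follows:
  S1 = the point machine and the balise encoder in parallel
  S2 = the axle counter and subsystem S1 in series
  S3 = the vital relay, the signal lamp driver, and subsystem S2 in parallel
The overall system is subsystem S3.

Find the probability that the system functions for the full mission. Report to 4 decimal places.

R(vital relay) = exp(−0.00011 × 2000) = 0.802519
R(signal lamp driver) = exp(−0.00010 × 2000) = 0.818731
R(axle counter) = exp(−0.000097 × 2000) = 0.823658
R(point machine) = exp(−0.00012 × 2000) = 0.786628
R(balise encoder) = exp(−0.00016 × 2000) = 0.726149
Parallel (point machine and balise encoder): 1 − (1 − 0.786628)(1 − 0.726149) = 0.941568
Series (axle counter and [0.941568]): 0.823658 × 0.941568 = 0.775530
Parallel (vital relay, signal lamp driver, and [0.775530]): 1 − (1 − 0.802519)(1 − 0.818731)(1 − 0.775530) = 0.9920

0.9920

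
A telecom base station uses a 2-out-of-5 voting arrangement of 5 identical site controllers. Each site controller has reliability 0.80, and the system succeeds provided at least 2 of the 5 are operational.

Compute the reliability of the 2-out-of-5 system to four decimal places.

0.9933

R = Σ_{i=2}^{5} C(5,i) p^i (1−p)^{5−i} with p = 0.80
C(5,2)·0.80^2·0.20^3 = 0.051200
C(5,3)·0.80^3·0.20^2 = 0.204800
C(5,4)·0.80^4·0.20^1 = 0.409600
C(5,5)·0.80^5·0.20^0 = 0.327680
Sum = 0.9933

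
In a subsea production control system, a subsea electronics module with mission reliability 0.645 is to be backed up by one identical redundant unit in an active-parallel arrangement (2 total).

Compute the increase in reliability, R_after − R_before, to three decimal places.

0.229

R_before = 0.645
R_after = 1 − (1 − 0.645)^2 = 0.874
ΔR = 0.874 − 0.645 = 0.229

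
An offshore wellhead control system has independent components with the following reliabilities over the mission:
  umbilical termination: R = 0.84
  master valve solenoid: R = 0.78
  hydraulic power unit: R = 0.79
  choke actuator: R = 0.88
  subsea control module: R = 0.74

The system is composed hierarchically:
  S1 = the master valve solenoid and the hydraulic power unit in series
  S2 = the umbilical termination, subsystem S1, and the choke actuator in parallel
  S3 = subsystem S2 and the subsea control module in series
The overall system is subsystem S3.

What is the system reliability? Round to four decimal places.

Series (master valve solenoid and hydraulic power unit): 0.780000 × 0.790000 = 0.616200
Parallel (umbilical termination, [0.616200], and choke actuator): 1 − (1 − 0.840000)(1 − 0.616200)(1 − 0.880000) = 0.992631
Series ([0.992631] and subsea control module): 0.992631 × 0.740000 = 0.7345

0.7345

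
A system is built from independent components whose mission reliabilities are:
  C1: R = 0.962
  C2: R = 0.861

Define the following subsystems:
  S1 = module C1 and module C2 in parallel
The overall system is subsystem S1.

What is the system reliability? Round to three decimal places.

0.995

Parallel (C1 and C2): 1 − (1 − 0.96200)(1 − 0.86100) = 0.995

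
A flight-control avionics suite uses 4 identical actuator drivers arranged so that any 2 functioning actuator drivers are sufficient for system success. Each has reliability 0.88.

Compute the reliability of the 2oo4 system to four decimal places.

0.9937

R = Σ_{i=2}^{4} C(4,i) p^i (1−p)^{4−i} with p = 0.88
C(4,2)·0.88^2·0.12^2 = 0.066908
C(4,3)·0.88^3·0.12^1 = 0.327107
C(4,4)·0.88^4·0.12^0 = 0.599695
Sum = 0.9937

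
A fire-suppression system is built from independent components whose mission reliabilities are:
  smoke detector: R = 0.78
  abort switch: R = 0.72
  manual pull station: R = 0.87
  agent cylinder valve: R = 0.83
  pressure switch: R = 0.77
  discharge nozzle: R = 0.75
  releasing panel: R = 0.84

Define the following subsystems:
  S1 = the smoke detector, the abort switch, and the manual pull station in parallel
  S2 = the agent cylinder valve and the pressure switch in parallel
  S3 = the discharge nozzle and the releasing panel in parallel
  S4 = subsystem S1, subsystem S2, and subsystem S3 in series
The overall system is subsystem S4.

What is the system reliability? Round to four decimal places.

Parallel (smoke detector, abort switch, and manual pull station): 1 − (1 − 0.780000)(1 − 0.720000)(1 − 0.870000) = 0.991992
Parallel (agent cylinder valve and pressure switch): 1 − (1 − 0.830000)(1 − 0.770000) = 0.960900
Parallel (discharge nozzle and releasing panel): 1 − (1 − 0.750000)(1 − 0.840000) = 0.960000
Series ([0.991992], [0.960900], and [0.960000]): 0.991992 × 0.960900 × 0.960000 = 0.9151

0.9151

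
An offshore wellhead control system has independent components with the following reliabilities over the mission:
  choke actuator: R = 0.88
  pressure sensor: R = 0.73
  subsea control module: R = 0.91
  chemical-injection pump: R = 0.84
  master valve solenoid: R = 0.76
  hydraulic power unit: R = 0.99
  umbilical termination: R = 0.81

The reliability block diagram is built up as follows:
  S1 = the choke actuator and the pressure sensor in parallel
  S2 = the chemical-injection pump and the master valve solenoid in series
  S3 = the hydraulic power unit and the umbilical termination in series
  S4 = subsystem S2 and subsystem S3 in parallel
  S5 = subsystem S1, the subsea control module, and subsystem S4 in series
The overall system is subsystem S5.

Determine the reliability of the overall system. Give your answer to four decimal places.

0.8174

Parallel (choke actuator and pressure sensor): 1 − (1 − 0.880000)(1 − 0.730000) = 0.967600
Series (chemical-injection pump and master valve solenoid): 0.840000 × 0.760000 = 0.638400
Series (hydraulic power unit and umbilical termination): 0.990000 × 0.810000 = 0.801900
Parallel ([0.638400] and [0.801900]): 1 − (1 − 0.638400)(1 − 0.801900) = 0.928367
Series ([0.967600], subsea control module, and [0.928367]): 0.967600 × 0.910000 × 0.928367 = 0.8174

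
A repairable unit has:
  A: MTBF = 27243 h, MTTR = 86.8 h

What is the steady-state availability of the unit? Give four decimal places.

A(A) = MTBF/(MTBF+MTTR) = 27243/(27243+86.8) = 0.9968

0.9968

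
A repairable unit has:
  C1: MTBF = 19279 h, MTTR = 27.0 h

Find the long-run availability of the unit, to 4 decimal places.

0.9986

A(C1) = MTBF/(MTBF+MTTR) = 19279/(19279+27.0) = 0.9986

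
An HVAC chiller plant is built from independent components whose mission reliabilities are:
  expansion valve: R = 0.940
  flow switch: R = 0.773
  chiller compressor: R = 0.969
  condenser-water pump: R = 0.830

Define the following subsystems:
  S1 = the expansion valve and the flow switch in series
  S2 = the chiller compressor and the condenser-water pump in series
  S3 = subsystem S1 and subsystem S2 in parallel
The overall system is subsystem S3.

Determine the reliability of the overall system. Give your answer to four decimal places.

0.9465

Series (expansion valve and flow switch): 0.940000 × 0.773000 = 0.726620
Series (chiller compressor and condenser-water pump): 0.969000 × 0.830000 = 0.804270
Parallel ([0.726620] and [0.804270]): 1 − (1 − 0.726620)(1 − 0.804270) = 0.9465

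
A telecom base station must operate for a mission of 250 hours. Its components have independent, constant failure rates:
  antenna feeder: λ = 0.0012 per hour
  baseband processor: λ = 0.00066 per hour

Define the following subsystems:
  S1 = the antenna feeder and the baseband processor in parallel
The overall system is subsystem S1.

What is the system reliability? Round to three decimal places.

0.961

R(antenna feeder) = exp(−0.0012 × 250) = 0.74082
R(baseband processor) = exp(−0.00066 × 250) = 0.84789
Parallel (antenna feeder and baseband processor): 1 − (1 − 0.74082)(1 − 0.84789) = 0.961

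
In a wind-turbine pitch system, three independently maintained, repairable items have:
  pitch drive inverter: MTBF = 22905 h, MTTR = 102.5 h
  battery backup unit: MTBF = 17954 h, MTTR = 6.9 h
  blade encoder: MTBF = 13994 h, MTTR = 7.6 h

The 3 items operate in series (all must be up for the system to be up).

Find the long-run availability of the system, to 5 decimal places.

A(pitch drive inverter) = MTBF/(MTBF+MTTR) = 22905/(22905+102.5) = 0.995545
A(battery backup unit) = MTBF/(MTBF+MTTR) = 17954/(17954+6.9) = 0.999616
A(blade encoder) = MTBF/(MTBF+MTTR) = 13994/(13994+7.6) = 0.999457
Series availability: 0.995545 × 0.999616 × 0.999457 = 0.99462

0.99462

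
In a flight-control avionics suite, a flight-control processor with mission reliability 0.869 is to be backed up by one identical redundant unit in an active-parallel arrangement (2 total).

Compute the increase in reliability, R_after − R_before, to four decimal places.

0.1138

R_before = 0.869
R_after = 1 − (1 − 0.869)^2 = 0.9828
ΔR = 0.9828 − 0.869 = 0.1138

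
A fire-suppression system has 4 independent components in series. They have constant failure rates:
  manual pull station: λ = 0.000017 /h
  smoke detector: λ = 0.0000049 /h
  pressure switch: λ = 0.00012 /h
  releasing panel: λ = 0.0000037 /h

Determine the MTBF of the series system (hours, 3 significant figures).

Series of exponential components: λ_sys = Σ λ_i
λ_sys = 0.000017 + 0.0000049 + 0.00012 + 0.0000037 = 1.4560e-04 /h
MTBF = 1 / λ_sys = 6870 h

6870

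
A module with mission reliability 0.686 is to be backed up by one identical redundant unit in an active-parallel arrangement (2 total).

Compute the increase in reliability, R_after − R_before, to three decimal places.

R_before = 0.686
R_after = 1 − (1 − 0.686)^2 = 0.901
ΔR = 0.901 − 0.686 = 0.215

0.215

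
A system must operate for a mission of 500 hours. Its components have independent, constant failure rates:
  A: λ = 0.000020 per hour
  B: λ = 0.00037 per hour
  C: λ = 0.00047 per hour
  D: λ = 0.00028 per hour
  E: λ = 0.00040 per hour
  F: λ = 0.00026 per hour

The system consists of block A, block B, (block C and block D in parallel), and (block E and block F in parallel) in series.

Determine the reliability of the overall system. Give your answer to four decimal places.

R(A) = exp(−0.000020 × 500) = 0.990050
R(B) = exp(−0.00037 × 500) = 0.831104
R(C) = exp(−0.00047 × 500) = 0.790571
R(D) = exp(−0.00028 × 500) = 0.869358
R(E) = exp(−0.00040 × 500) = 0.818731
R(F) = exp(−0.00026 × 500) = 0.878095
Parallel (C and D): 1 − (1 − 0.790571)(1 − 0.869358) = 0.972640
Parallel (E and F): 1 − (1 − 0.818731)(1 − 0.878095) = 0.977902
Series (A, B, [0.972640], and [0.977902]): 0.990050 × 0.831104 × 0.972640 × 0.977902 = 0.7826

0.7826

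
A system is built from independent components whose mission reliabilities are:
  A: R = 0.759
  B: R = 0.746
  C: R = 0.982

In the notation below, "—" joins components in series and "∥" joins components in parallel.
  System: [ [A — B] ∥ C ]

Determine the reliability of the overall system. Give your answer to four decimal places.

0.9922

Series (A and B): 0.759000 × 0.746000 = 0.566214
Parallel ([0.566214] and C): 1 − (1 − 0.566214)(1 − 0.982000) = 0.9922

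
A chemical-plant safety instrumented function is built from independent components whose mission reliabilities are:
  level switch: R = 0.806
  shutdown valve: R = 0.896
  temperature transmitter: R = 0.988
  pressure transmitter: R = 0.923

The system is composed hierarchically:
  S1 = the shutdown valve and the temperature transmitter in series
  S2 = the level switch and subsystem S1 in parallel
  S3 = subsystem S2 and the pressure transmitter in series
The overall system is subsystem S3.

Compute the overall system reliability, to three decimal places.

0.902

Series (shutdown valve and temperature transmitter): 0.89600 × 0.98800 = 0.88525
Parallel (level switch and [0.88525]): 1 − (1 − 0.80600)(1 − 0.88525) = 0.97774
Series ([0.97774] and pressure transmitter): 0.97774 × 0.92300 = 0.902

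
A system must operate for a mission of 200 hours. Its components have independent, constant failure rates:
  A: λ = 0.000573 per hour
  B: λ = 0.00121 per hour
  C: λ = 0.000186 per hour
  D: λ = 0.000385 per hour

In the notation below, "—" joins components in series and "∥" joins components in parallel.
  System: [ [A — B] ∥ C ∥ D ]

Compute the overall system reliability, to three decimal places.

0.999

R(A) = exp(−0.000573 × 200) = 0.89172
R(B) = exp(−0.00121 × 200) = 0.78506
R(C) = exp(−0.000186 × 200) = 0.96348
R(D) = exp(−0.000385 × 200) = 0.92589
Series (A and B): 0.89172 × 0.78506 = 0.70005
Parallel ([0.70005], C, and D): 1 − (1 − 0.70005)(1 − 0.96348)(1 − 0.92589) = 0.999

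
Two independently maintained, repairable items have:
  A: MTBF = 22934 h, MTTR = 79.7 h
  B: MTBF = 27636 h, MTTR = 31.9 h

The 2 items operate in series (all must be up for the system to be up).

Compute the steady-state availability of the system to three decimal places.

0.995

A(A) = MTBF/(MTBF+MTTR) = 22934/(22934+79.7) = 0.996537
A(B) = MTBF/(MTBF+MTTR) = 27636/(27636+31.9) = 0.998847
Series availability: 0.996537 × 0.998847 = 0.995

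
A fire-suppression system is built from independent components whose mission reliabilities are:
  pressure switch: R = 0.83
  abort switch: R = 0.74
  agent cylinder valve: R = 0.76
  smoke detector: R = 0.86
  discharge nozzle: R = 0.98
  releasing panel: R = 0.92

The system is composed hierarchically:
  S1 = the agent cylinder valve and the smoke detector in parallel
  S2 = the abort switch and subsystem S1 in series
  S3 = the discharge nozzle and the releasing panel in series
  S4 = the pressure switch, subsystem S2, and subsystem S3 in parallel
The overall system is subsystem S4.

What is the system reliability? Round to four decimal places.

Parallel (agent cylinder valve and smoke detector): 1 − (1 − 0.760000)(1 − 0.860000) = 0.966400
Series (abort switch and [0.966400]): 0.740000 × 0.966400 = 0.715136
Series (discharge nozzle and releasing panel): 0.980000 × 0.920000 = 0.901600
Parallel (pressure switch, [0.715136], and [0.901600]): 1 − (1 − 0.830000)(1 − 0.715136)(1 − 0.901600) = 0.9952

0.9952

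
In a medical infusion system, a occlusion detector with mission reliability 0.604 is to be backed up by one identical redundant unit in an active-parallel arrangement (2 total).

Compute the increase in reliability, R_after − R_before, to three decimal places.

R_before = 0.604
R_after = 1 − (1 − 0.604)^2 = 0.843
ΔR = 0.843 − 0.604 = 0.239

0.239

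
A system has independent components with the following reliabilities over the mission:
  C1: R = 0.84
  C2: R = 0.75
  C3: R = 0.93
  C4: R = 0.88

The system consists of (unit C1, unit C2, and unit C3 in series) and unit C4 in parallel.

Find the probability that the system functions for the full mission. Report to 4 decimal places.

0.9503

Series (C1, C2, and C3): 0.840000 × 0.750000 × 0.930000 = 0.585900
Parallel ([0.585900] and C4): 1 − (1 − 0.585900)(1 − 0.880000) = 0.9503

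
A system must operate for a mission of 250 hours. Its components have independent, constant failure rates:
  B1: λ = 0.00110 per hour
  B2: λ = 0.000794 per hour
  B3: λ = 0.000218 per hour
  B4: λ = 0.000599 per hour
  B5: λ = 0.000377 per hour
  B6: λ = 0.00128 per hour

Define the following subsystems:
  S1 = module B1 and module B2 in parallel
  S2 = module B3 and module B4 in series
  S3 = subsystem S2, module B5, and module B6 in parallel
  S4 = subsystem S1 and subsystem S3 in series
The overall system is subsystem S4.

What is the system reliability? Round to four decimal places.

0.9524

R(B1) = exp(−0.00110 × 250) = 0.759572
R(B2) = exp(−0.000794 × 250) = 0.819960
R(B3) = exp(−0.000218 × 250) = 0.946959
R(B4) = exp(−0.000599 × 250) = 0.860923
R(B5) = exp(−0.000377 × 250) = 0.910055
R(B6) = exp(−0.00128 × 250) = 0.726149
Parallel (B1 and B2): 1 − (1 − 0.759572)(1 − 0.819960) = 0.956713
Series (B3 and B4): 0.946959 × 0.860923 = 0.815259
Parallel ([0.815259], B5, and B6): 1 − (1 − 0.815259)(1 − 0.910055)(1 − 0.726149) = 0.995450
Series ([0.956713] and [0.995450]): 0.956713 × 0.995450 = 0.9524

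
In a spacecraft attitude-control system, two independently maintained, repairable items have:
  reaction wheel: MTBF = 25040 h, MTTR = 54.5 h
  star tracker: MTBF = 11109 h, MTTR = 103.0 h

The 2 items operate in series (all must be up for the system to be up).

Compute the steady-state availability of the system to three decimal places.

0.989

A(reaction wheel) = MTBF/(MTBF+MTTR) = 25040/(25040+54.5) = 0.997828
A(star tracker) = MTBF/(MTBF+MTTR) = 11109/(11109+103.0) = 0.990813
Series availability: 0.997828 × 0.990813 = 0.989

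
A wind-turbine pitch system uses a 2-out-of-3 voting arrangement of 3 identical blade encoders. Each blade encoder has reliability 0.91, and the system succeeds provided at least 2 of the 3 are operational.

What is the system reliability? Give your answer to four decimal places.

R = Σ_{i=2}^{3} C(3,i) p^i (1−p)^{3−i} with p = 0.91
C(3,2)·0.91^2·0.09^1 = 0.223587
C(3,3)·0.91^3·0.09^0 = 0.753571
Sum = 0.9772

0.9772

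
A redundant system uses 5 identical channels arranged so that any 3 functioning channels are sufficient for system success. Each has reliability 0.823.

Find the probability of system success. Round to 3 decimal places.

0.958

R = Σ_{i=3}^{5} C(5,i) p^i (1−p)^{5−i} with p = 0.823
C(5,3)·0.823^3·0.177^2 = 0.17464
C(5,4)·0.823^4·0.177^1 = 0.40602
C(5,5)·0.823^5·0.177^0 = 0.37757
Sum = 0.958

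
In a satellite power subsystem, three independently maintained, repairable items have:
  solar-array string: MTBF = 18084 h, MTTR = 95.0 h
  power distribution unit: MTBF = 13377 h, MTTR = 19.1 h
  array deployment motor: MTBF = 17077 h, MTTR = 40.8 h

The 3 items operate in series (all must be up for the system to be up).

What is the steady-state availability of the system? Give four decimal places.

A(solar-array string) = MTBF/(MTBF+MTTR) = 18084/(18084+95.0) = 0.994774
A(power distribution unit) = MTBF/(MTBF+MTTR) = 13377/(13377+19.1) = 0.998574
A(array deployment motor) = MTBF/(MTBF+MTTR) = 17077/(17077+40.8) = 0.997617
Series availability: 0.994774 × 0.998574 × 0.997617 = 0.9910

0.9910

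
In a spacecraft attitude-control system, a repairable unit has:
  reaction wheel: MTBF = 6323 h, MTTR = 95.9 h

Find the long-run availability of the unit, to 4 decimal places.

0.9851

A(reaction wheel) = MTBF/(MTBF+MTTR) = 6323/(6323+95.9) = 0.9851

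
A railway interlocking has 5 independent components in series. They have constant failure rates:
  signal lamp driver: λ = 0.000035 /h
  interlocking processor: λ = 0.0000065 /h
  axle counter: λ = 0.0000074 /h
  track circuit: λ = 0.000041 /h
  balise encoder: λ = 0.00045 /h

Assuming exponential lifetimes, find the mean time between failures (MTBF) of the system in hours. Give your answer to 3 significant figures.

Series of exponential components: λ_sys = Σ λ_i
λ_sys = 0.000035 + 0.0000065 + 0.0000074 + 0.000041 + 0.00045 = 5.3990e-04 /h
MTBF = 1 / λ_sys = 1850 h

1850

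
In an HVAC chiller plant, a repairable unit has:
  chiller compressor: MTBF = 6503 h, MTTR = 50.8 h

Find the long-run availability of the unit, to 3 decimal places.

0.992

A(chiller compressor) = MTBF/(MTBF+MTTR) = 6503/(6503+50.8) = 0.992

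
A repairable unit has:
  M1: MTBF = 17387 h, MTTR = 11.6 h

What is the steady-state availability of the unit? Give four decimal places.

0.9993

A(M1) = MTBF/(MTBF+MTTR) = 17387/(17387+11.6) = 0.9993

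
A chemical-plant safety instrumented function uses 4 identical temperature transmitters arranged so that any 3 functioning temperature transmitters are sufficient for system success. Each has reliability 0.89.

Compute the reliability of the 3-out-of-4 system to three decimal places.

R = Σ_{i=3}^{4} C(4,i) p^i (1−p)^{4−i} with p = 0.89
C(4,3)·0.89^3·0.11^1 = 0.31019
C(4,4)·0.89^4·0.11^0 = 0.62742
Sum = 0.938

0.938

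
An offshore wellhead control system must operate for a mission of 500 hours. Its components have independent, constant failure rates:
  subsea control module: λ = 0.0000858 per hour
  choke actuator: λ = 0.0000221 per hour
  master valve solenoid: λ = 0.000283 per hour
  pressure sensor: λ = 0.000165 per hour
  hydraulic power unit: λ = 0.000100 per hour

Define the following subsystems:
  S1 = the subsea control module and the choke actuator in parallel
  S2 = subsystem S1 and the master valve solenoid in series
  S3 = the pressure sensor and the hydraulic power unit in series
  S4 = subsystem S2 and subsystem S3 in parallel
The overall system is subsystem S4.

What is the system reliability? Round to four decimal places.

0.9836

R(subsea control module) = exp(−0.0000858 × 500) = 0.958007
R(choke actuator) = exp(−0.0000221 × 500) = 0.989011
R(master valve solenoid) = exp(−0.000283 × 500) = 0.868055
R(pressure sensor) = exp(−0.000165 × 500) = 0.920811
R(hydraulic power unit) = exp(−0.000100 × 500) = 0.951229
Parallel (subsea control module and choke actuator): 1 − (1 − 0.958007)(1 − 0.989011) = 0.999539
Series ([0.999539] and master valve solenoid): 0.999539 × 0.868055 = 0.867655
Series (pressure sensor and hydraulic power unit): 0.920811 × 0.951229 = 0.875902
Parallel ([0.867655] and [0.875902]): 1 − (1 − 0.867655)(1 − 0.875902) = 0.9836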